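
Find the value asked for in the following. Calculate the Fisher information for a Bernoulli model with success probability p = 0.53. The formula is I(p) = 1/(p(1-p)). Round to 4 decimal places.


For Bernoulli(p), Fisher information is I(p) = 1/(p*(1-p)).
p = 0.53, 1-p = 0.47.
p*(1-p) = 0.2491.
I(p) = 1/0.2491 = 4.0145

4.0145


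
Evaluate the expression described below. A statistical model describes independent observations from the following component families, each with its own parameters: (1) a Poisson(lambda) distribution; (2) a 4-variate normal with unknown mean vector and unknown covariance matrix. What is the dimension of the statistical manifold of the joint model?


The dimension of a statistical manifold equals the number of free
(independent) real parameters of the model. For a product of independent
blocks the parameter counts add.
- Poisson (lambda): 1.
- 4-variate normal: 4 (mean) + 4*5/2 = 10 (symmetric covariance) = 14.
Total = 1 + 14 = 15.
Dimension = 15

15


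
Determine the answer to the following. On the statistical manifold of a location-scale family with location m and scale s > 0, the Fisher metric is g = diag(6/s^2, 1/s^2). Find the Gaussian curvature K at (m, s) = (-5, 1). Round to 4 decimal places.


The metric has the form g = (A dm^2 + B ds^2)/s^2 with A = 6, B = 1.
Substitute u = sqrt(A/B)*m: g = B*(du^2 + ds^2)/s^2, i.e. B times the
Poincare upper half-plane metric, which has constant Gaussian curvature -1.
Scaling a 2D metric by a constant c divides the Gaussian curvature by c,
so K = -1/B = -1/(1) = -1.0000 everywhere (the point (m, s) = (-5, 1) is irrelevant:
the curvature is constant).
The requested Gaussian curvature is K = -1.0000.

-1.0000


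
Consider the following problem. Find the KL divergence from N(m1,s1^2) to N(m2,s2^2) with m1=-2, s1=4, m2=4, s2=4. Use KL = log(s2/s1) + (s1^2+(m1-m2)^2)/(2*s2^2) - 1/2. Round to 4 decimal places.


KL divergence between normal distributions:
KL = log(s2/s1) + (s1^2 + (m1-m2)^2)/(2*s2^2) - 1/2.
log(4/4) = 0.0.
(4^2 + (-2-4)^2)/(2*4^2) = (16 + 36)/32 = 1.625.
KL = 0.0 + 1.625 - 0.5 = 1.1250

1.1250


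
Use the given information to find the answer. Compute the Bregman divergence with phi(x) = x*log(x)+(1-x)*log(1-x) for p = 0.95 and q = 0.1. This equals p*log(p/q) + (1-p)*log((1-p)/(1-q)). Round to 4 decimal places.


Bregman divergence with negative entropy generator:
D = p*log(p/q) + (1-p)*log((1-p)/(1-q)).
p = 0.95, q = 0.1.
p*log(p/q) = 0.95*log(0.95/0.1) = 2.138727.
(1-p)*log((1-p)/(1-q)) = 0.05*log(0.05/0.9) = -0.144519.
D = 2.138727 + -0.144519 = 1.9942

1.9942


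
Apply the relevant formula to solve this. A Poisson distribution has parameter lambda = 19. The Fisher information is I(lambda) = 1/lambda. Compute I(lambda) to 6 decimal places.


Fisher information for Poisson: I(lambda) = 1/lambda.
lambda = 19.
I(lambda) = 1/19 = 0.052632

0.052632


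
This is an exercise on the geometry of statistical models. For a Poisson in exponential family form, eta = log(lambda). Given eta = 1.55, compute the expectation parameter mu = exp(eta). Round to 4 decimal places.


Expectation parameter for Poisson exponential family:
mu = exp(eta).
eta = 1.55.
mu = exp(1.55) = 4.7115

4.7115


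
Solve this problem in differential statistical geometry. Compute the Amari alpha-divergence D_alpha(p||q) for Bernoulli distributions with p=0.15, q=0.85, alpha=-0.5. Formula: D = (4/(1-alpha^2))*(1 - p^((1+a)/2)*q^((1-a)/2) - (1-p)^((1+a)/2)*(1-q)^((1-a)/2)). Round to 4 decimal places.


Amari alpha-divergence:
D = (4/(1-alpha^2))*(1 - p^((1+a)/2)*q^((1-a)/2) - (1-p)^((1+a)/2)*(1-q)^((1-a)/2)).
alpha = -0.5, p = 0.15, q = 0.85.
e1 = (1+alpha)/2 = 0.25, e2 = (1-alpha)/2 = 0.75.
t1 = p^e1 * q^e2 = 0.15^0.25 * 0.85^0.75 = 0.550918.
t2 = (1-p)^e1 * (1-q)^e2 = 0.85^0.25 * 0.15^0.75 = 0.231432.
4/(1-alpha^2) = 5.333333.
D = 5.333333*(1 - 0.550918 - 0.231432) = 1.1608

1.1608


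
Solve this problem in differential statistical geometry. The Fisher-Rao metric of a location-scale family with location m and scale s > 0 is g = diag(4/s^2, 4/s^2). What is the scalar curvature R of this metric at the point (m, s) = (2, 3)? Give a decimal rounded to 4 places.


The metric has the form g = (A dm^2 + B ds^2)/s^2 with A = 4, B = 4.
Substitute u = sqrt(A/B)*m: g = B*(du^2 + ds^2)/s^2, i.e. B times the
Poincare upper half-plane metric, which has constant Gaussian curvature -1.
Scaling a 2D metric by a constant c divides the Gaussian curvature by c,
so K = -1/B = -1/(4) = -0.2500 everywhere (the point (m, s) = (2, 3) is irrelevant:
the curvature is constant).
Scalar curvature in dimension 2: R = 2K = -2/(4) = -0.5000.

-0.5000


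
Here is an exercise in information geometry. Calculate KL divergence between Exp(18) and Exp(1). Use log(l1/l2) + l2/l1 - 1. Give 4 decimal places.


KL divergence for exponential family:
KL = log(l1/l2) + l2/l1 - 1.
log(18/1) = 2.890372.
1/18 = 0.055556.
KL = 2.890372 + 0.055556 - 1 = 1.9459

1.9459


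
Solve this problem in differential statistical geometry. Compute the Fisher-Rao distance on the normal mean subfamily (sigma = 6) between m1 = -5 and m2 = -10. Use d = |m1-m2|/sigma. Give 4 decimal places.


On the fixed-variance normal subfamily, geodesic distance = |m1-m2|/sigma.
|-5 - -10| = 5.
sigma = 6.
d = 5/6 = 0.8333

0.8333


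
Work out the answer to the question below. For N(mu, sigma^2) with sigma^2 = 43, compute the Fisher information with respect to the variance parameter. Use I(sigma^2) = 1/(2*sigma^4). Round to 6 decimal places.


Fisher information for variance: I(sigma^2) = 1/(2*sigma^4).
sigma^2 = 43, so sigma^4 = 1849.
I = 1/(2*1849) = 1/3698 = 0.000270

0.000270


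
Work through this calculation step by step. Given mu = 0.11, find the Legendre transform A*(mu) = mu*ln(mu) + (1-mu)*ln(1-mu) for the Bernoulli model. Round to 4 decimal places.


Legendre transform for Bernoulli:
A*(mu) = mu*log(mu) + (1-mu)*log(1-mu).
mu = 0.11, 1-mu = 0.89.
mu*log(mu) = 0.11*log(0.11) = -0.2428.
(1-mu)*log(1-mu) = 0.89*log(0.89) = -0.103715.
A* = -0.2428 + -0.103715 = -0.3465

-0.3465


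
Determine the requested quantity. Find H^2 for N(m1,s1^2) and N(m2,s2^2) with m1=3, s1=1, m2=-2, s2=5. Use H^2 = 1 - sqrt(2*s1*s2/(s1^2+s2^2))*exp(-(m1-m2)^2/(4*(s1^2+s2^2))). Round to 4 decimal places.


Squared Hellinger distance for Gaussians:
H^2 = 1 - sqrt(2*s1*s2/(s1^2+s2^2)) * exp(-(m1-m2)^2/(4*(s1^2+s2^2))).
s1^2 = 1, s2^2 = 25, s1^2+s2^2 = 26.
sqrt(2*1*5/(26)) = 0.620174.
(m1-m2)^2 = (5)^2 = 25.
exp(-25/(4*26)) = exp(-0.240385) = 0.786325.
H^2 = 1 - 0.620174*0.786325 = 0.5123

0.5123


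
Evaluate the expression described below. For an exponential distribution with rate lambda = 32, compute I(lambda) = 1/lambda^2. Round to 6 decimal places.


Fisher information for exponential: I(lambda) = 1/lambda^2.
lambda = 32, lambda^2 = 1024.
I = 1/1024 = 0.000977

0.000977


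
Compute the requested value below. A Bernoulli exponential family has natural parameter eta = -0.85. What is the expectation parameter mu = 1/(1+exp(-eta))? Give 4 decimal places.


Dual coordinate (expectation parameter) for Bernoulli:
mu = 1/(1+exp(-eta)).
eta = -0.85.
exp(-eta) = exp(0.85) = 2.339647.
mu = 1/(1+2.339647) = 0.2994

0.2994


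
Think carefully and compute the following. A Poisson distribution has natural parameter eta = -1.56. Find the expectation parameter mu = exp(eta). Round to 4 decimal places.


Expectation parameter for Poisson exponential family:
mu = exp(eta).
eta = -1.56.
mu = exp(-1.56) = 0.2101

0.2101


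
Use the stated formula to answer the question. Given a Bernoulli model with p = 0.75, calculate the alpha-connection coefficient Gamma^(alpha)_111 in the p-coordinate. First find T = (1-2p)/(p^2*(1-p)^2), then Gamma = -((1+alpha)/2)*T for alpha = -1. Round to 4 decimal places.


Skewness (Amari-Chentsov) tensor: T = (1-2p)/(p^2*(1-p)^2).
p = 0.75, 1-2p = -0.5, p^2 = 0.5625, (1-p)^2 = 0.0625.
T = -0.5/(0.5625 * 0.0625) = -14.222222.
In the p-coordinate, Gamma^(alpha) = Gamma^(0) - (alpha/2)*T with Gamma^(0) = (1/2)*g'(p) = -T/2,
so Gamma^(alpha) = -((1+alpha)/2)*T.
alpha = -1, -(1+alpha)/2 = 0.0.
Gamma = 0.0 * -14.222222 = 0.0000

0.0000


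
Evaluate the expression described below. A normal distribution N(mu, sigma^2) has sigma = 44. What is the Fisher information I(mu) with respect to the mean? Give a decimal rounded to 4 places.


The Fisher information for the mean of a normal distribution is I(mu) = 1/sigma^2.
sigma = 44, so sigma^2 = 1936.
I(mu) = 1/1936 = 0.0005

0.0005


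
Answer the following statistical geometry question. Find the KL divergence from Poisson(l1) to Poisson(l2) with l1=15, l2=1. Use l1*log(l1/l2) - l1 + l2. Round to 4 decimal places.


KL divergence for Poisson:
KL = l1*log(l1/l2) - l1 + l2.
l1 = 15, l2 = 1.
log(15/1) = 2.70805.
l1*log(l1/l2) = 15 * 2.70805 = 40.620753.
KL = 40.620753 - 15 + 1 = 26.6208

26.6208


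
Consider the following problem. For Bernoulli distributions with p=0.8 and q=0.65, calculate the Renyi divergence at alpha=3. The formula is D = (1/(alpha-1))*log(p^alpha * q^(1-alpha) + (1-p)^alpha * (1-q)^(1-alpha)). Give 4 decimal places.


Renyi divergence of order alpha between Bernoulli distributions:
D = (1/(alpha-1))*log(p^alpha * q^(1-alpha) + (1-p)^alpha * (1-q)^(1-alpha)).
alpha = 3, p = 0.8, q = 0.65.
p^alpha * q^(1-alpha) = 0.8^3 * 0.65^-2 = 1.211834.
(1-p)^alpha * (1-q)^(1-alpha) = 0.2^3 * 0.35^-2 = 0.065306.
sum = 1.211834 + 0.065306 = 1.27714.
D = (1/2)*log(1.27714) = 0.1223

0.1223


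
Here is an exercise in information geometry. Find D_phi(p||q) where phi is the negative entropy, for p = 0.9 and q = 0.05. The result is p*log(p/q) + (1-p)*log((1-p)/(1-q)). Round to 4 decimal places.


Bregman divergence with negative entropy generator:
D = p*log(p/q) + (1-p)*log((1-p)/(1-q)).
p = 0.9, q = 0.05.
p*log(p/q) = 0.9*log(0.9/0.05) = 2.601335.
(1-p)*log((1-p)/(1-q)) = 0.1*log(0.1/0.95) = -0.225129.
D = 2.601335 + -0.225129 = 2.3762

2.3762


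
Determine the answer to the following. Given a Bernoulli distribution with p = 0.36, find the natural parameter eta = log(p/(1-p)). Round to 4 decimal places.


Natural parameter for Bernoulli: eta = log(p/(1-p)).
p = 0.36, 1-p = 0.64.
p/(1-p) = 0.5625.
eta = log(0.5625) = -0.5754

-0.5754


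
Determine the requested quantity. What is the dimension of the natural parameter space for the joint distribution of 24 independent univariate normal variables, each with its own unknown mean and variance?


Exponential family dimension calculation:
Each univariate normal has two natural parameters (mu/sigma^2 and -1/(2 sigma^2)).
With 24 independent components, dim = 2 * 24 = 48.

48


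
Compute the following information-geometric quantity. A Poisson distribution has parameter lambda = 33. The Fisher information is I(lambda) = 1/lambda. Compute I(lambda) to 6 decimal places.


Fisher information for Poisson: I(lambda) = 1/lambda.
lambda = 33.
I(lambda) = 1/33 = 0.030303

0.030303


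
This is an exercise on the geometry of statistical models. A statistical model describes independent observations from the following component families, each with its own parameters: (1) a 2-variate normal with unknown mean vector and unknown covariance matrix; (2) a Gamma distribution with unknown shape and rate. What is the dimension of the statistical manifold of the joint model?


The dimension of a statistical manifold equals the number of free
(independent) real parameters of the model. For a product of independent
blocks the parameter counts add.
- 2-variate normal: 2 (mean) + 2*3/2 = 3 (symmetric covariance) = 5.
- Gamma (shape, rate): 2.
Total = 5 + 2 = 7.
Dimension = 7

7


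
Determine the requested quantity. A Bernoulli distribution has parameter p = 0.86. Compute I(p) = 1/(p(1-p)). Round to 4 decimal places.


For Bernoulli(p), Fisher information is I(p) = 1/(p*(1-p)).
p = 0.86, 1-p = 0.14.
p*(1-p) = 0.1204.
I(p) = 1/0.1204 = 8.3056

8.3056


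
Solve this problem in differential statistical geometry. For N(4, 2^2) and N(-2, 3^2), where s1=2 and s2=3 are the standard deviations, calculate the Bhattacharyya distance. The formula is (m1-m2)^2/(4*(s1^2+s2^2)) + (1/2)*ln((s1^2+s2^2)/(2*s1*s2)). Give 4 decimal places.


Bhattacharyya distance between two Gaussians:
DB = (m1-m2)^2/(4*(s1^2+s2^2)) + (1/2)*ln((s1^2+s2^2)/(2*s1*s2)).
(m1-m2)^2 = (6)^2 = 36.
s1^2+s2^2 = 4 + 9 = 13.
term1 = 36/52 = 0.692308.
term2 = 0.5*ln(13/12.0) = 0.040021.
DB = 0.692308 + 0.040021 = 0.7323

0.7323


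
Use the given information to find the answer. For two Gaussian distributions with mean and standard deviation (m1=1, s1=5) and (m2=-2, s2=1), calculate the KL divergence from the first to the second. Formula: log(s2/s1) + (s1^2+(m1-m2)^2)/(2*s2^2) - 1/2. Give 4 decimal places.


KL divergence between normal distributions:
KL = log(s2/s1) + (s1^2 + (m1-m2)^2)/(2*s2^2) - 1/2.
log(1/5) = -1.609438.
(5^2 + (1--2)^2)/(2*1^2) = (25 + 9)/2 = 17.0.
KL = -1.609438 + 17.0 - 0.5 = 14.8906

14.8906


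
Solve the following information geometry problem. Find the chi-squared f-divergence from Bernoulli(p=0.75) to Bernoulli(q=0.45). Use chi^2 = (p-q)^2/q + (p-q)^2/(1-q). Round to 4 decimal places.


Chi-squared divergence between Bernoulli distributions:
chi^2 = (p-q)^2/q + (p-q)^2/(1-q).
p = 0.75, q = 0.45, p-q = 0.3.
(p-q)^2 = 0.09.
term1 = 0.09/0.45 = 0.2.
term2 = 0.09/0.55 = 0.163636.
chi^2 = 0.2 + 0.163636 = 0.3636

0.3636


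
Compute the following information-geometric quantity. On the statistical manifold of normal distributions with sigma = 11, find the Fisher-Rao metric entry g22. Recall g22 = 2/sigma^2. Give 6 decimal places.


For the 2-parameter normal family, the Fisher metric has:
  g11 = 1/sigma^2, g22 = 2/sigma^2.
sigma = 11, sigma^2 = 121.
g22 = 0.016529

0.016529


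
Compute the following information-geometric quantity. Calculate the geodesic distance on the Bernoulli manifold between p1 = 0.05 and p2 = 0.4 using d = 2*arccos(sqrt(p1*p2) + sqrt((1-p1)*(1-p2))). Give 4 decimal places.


Geodesic distance on Bernoulli manifold:
d(p1,p2) = 2*arccos(sqrt(p1*p2) + sqrt((1-p1)*(1-p2))).
sqrt(p1*p2) = sqrt(0.05*0.4) = 0.141421.
sqrt((1-p1)*(1-p2)) = sqrt(0.95*0.6) = 0.754983.
arg = 0.141421 + 0.754983 = 0.896405.
d = 2*arccos(0.896405) = 0.9184

0.9184


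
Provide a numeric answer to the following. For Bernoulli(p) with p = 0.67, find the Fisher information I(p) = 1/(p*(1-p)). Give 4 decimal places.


For Bernoulli(p), Fisher information is I(p) = 1/(p*(1-p)).
p = 0.67, 1-p = 0.33.
p*(1-p) = 0.2211.
I(p) = 1/0.2211 = 4.5228

4.5228


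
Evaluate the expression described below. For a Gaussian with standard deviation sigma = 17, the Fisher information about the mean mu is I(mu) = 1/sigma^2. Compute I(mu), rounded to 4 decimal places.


The Fisher information for the mean of a normal distribution is I(mu) = 1/sigma^2.
sigma = 17, so sigma^2 = 289.
I(mu) = 1/289 = 0.0035

0.0035


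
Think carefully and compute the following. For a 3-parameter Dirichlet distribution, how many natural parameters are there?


Exponential family dimension calculation:
Dirichlet with 3 components has 3 natural parameters.

3


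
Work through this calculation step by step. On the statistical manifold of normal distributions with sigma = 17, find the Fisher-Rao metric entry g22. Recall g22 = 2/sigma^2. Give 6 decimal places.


For the 2-parameter normal family, the Fisher metric has:
  g11 = 1/sigma^2, g22 = 2/sigma^2.
sigma = 17, sigma^2 = 289.
g22 = 0.006920

0.006920


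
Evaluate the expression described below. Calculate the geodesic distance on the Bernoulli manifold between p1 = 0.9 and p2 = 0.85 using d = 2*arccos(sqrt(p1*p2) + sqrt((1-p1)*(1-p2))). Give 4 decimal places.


Geodesic distance on Bernoulli manifold:
d(p1,p2) = 2*arccos(sqrt(p1*p2) + sqrt((1-p1)*(1-p2))).
sqrt(p1*p2) = sqrt(0.9*0.85) = 0.874643.
sqrt((1-p1)*(1-p2)) = sqrt(0.1*0.15) = 0.122474.
arg = 0.874643 + 0.122474 = 0.997117.
d = 2*arccos(0.997117) = 0.1519

0.1519


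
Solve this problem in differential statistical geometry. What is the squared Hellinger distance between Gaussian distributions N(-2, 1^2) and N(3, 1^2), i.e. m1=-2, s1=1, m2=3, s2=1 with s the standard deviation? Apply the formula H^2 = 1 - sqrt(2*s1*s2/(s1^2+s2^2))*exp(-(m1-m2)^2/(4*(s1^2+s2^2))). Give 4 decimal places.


Squared Hellinger distance for Gaussians:
H^2 = 1 - sqrt(2*s1*s2/(s1^2+s2^2)) * exp(-(m1-m2)^2/(4*(s1^2+s2^2))).
s1^2 = 1, s2^2 = 1, s1^2+s2^2 = 2.
sqrt(2*1*1/(2)) = 1.0.
(m1-m2)^2 = (-5)^2 = 25.
exp(-25/(4*2)) = exp(-3.125) = 0.043937.
H^2 = 1 - 1.0*0.043937 = 0.9561

0.9561


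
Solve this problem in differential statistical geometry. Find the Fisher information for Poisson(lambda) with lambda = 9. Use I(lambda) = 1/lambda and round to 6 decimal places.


Fisher information for Poisson: I(lambda) = 1/lambda.
lambda = 9.
I(lambda) = 1/9 = 0.111111

0.111111


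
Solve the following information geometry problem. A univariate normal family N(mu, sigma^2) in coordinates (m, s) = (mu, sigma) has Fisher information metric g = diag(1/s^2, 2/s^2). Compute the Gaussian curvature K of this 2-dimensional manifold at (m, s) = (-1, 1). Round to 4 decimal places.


The metric has the form g = (A dm^2 + B ds^2)/s^2 with A = 1, B = 2.
Substitute u = sqrt(A/B)*m: g = B*(du^2 + ds^2)/s^2, i.e. B times the
Poincare upper half-plane metric, which has constant Gaussian curvature -1.
Scaling a 2D metric by a constant c divides the Gaussian curvature by c,
so K = -1/B = -1/(2) = -0.5000 everywhere (the point (m, s) = (-1, 1) is irrelevant:
the curvature is constant).
The requested Gaussian curvature is K = -0.5000.

-0.5000


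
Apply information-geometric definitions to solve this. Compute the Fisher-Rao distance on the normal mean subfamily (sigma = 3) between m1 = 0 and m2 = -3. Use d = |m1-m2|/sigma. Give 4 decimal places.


On the fixed-variance normal subfamily, geodesic distance = |m1-m2|/sigma.
|0 - -3| = 3.
sigma = 3.
d = 3/3 = 1.0000

1.0000


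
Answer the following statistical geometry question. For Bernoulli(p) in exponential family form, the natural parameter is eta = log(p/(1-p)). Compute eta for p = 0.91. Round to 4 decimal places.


Natural parameter for Bernoulli: eta = log(p/(1-p)).
p = 0.91, 1-p = 0.09.
p/(1-p) = 10.111111.
eta = log(10.111111) = 2.3136

2.3136


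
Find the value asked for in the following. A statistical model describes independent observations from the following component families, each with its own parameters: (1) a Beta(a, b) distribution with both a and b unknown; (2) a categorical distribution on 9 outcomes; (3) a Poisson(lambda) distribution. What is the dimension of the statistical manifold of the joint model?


The dimension of a statistical manifold equals the number of free
(independent) real parameters of the model. For a product of independent
blocks the parameter counts add.
- Beta (a, b): 2.
- categorical on 9 outcomes (probabilities sum to 1): 9-1 = 8.
- Poisson (lambda): 1.
Total = 2 + 8 + 1 = 11.
Dimension = 11

11


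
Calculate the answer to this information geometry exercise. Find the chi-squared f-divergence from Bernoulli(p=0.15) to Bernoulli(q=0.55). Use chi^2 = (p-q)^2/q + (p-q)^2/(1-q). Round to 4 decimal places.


Chi-squared divergence between Bernoulli distributions:
chi^2 = (p-q)^2/q + (p-q)^2/(1-q).
p = 0.15, q = 0.55, p-q = -0.4.
(p-q)^2 = 0.16.
term1 = 0.16/0.55 = 0.290909.
term2 = 0.16/0.45 = 0.355556.
chi^2 = 0.290909 + 0.355556 = 0.6465

0.6465


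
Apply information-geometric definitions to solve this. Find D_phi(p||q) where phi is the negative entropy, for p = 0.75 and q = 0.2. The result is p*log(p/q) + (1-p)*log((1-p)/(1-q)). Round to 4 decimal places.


Bregman divergence with negative entropy generator:
D = p*log(p/q) + (1-p)*log((1-p)/(1-q)).
p = 0.75, q = 0.2.
p*log(p/q) = 0.75*log(0.75/0.2) = 0.991317.
(1-p)*log((1-p)/(1-q)) = 0.25*log(0.25/0.8) = -0.290788.
D = 0.991317 + -0.290788 = 0.7005

0.7005


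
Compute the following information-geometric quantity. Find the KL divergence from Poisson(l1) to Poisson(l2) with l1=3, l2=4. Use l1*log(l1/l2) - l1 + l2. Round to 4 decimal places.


KL divergence for Poisson:
KL = l1*log(l1/l2) - l1 + l2.
l1 = 3, l2 = 4.
log(3/4) = -0.287682.
l1*log(l1/l2) = 3 * -0.287682 = -0.863046.
KL = -0.863046 - 3 + 4 = 0.1370

0.1370


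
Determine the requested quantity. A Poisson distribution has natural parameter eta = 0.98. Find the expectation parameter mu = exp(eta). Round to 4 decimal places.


Expectation parameter for Poisson exponential family:
mu = exp(eta).
eta = 0.98.
mu = exp(0.98) = 2.6645

2.6645


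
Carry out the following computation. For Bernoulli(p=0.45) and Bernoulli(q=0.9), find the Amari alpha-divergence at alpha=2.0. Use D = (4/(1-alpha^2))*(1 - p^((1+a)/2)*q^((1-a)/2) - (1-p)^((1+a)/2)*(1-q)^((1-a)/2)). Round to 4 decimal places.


Amari alpha-divergence:
D = (4/(1-alpha^2))*(1 - p^((1+a)/2)*q^((1-a)/2) - (1-p)^((1+a)/2)*(1-q)^((1-a)/2)).
alpha = 2.0, p = 0.45, q = 0.9.
e1 = (1+alpha)/2 = 1.5, e2 = (1-alpha)/2 = -0.5.
t1 = p^e1 * q^e2 = 0.45^1.5 * 0.9^-0.5 = 0.318198.
t2 = (1-p)^e1 * (1-q)^e2 = 0.55^1.5 * 0.1^-0.5 = 1.289864.
4/(1-alpha^2) = -1.333333.
D = -1.333333*(1 - 0.318198 - 1.289864) = 0.8107

0.8107


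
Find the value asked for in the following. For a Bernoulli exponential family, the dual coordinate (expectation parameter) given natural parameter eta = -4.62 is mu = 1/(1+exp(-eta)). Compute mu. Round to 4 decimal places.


Dual coordinate (expectation parameter) for Bernoulli:
mu = 1/(1+exp(-eta)).
eta = -4.62.
exp(-eta) = exp(4.62) = 101.494032.
mu = 1/(1+101.494032) = 0.0098

0.0098


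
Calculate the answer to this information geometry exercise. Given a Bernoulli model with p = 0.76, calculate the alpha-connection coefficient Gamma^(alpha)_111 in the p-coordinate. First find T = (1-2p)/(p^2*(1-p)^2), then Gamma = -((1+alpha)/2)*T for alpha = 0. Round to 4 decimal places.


Skewness (Amari-Chentsov) tensor: T = (1-2p)/(p^2*(1-p)^2).
p = 0.76, 1-2p = -0.52, p^2 = 0.5776, (1-p)^2 = 0.0576.
T = -0.52/(0.5776 * 0.0576) = -15.629809.
In the p-coordinate, Gamma^(alpha) = Gamma^(0) - (alpha/2)*T with Gamma^(0) = (1/2)*g'(p) = -T/2,
so Gamma^(alpha) = -((1+alpha)/2)*T.
alpha = 0, -(1+alpha)/2 = -0.5.
Gamma = -0.5 * -15.629809 = 7.8149

7.8149


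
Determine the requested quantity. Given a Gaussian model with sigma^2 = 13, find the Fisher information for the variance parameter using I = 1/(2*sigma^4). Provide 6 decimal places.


Fisher information for variance: I(sigma^2) = 1/(2*sigma^4).
sigma^2 = 13, so sigma^4 = 169.
I = 1/(2*169) = 1/338 = 0.002959

0.002959


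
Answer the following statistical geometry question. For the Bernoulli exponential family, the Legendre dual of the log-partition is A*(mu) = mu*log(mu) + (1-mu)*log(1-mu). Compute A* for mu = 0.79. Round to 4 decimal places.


Legendre transform for Bernoulli:
A*(mu) = mu*log(mu) + (1-mu)*log(1-mu).
mu = 0.79, 1-mu = 0.21.
mu*log(mu) = 0.79*log(0.79) = -0.186221.
(1-mu)*log(1-mu) = 0.21*log(0.21) = -0.327736.
A* = -0.186221 + -0.327736 = -0.5140

-0.5140


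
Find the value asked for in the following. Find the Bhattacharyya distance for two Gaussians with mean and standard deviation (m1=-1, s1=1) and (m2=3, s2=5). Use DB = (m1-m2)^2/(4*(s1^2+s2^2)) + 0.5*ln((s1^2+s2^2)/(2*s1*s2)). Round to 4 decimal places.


Bhattacharyya distance between two Gaussians:
DB = (m1-m2)^2/(4*(s1^2+s2^2)) + (1/2)*ln((s1^2+s2^2)/(2*s1*s2)).
(m1-m2)^2 = (-4)^2 = 16.
s1^2+s2^2 = 1 + 25 = 26.
term1 = 16/104 = 0.153846.
term2 = 0.5*ln(26/10.0) = 0.477756.
DB = 0.153846 + 0.477756 = 0.6316

0.6316


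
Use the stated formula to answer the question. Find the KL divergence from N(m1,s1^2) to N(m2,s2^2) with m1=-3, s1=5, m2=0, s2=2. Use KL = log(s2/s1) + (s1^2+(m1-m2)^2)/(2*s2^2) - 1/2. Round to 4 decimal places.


KL divergence between normal distributions:
KL = log(s2/s1) + (s1^2 + (m1-m2)^2)/(2*s2^2) - 1/2.
log(2/5) = -0.916291.
(5^2 + (-3-0)^2)/(2*2^2) = (25 + 9)/8 = 4.25.
KL = -0.916291 + 4.25 - 0.5 = 2.8337

2.8337


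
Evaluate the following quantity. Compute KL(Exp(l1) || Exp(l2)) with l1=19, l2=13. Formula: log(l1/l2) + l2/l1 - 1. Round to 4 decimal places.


KL divergence for exponential family:
KL = log(l1/l2) + l2/l1 - 1.
log(19/13) = 0.37949.
13/19 = 0.684211.
KL = 0.37949 + 0.684211 - 1 = 0.0637

0.0637


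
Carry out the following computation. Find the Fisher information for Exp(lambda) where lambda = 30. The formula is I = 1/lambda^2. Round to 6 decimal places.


Fisher information for exponential: I(lambda) = 1/lambda^2.
lambda = 30, lambda^2 = 900.
I = 1/900 = 0.001111

0.001111


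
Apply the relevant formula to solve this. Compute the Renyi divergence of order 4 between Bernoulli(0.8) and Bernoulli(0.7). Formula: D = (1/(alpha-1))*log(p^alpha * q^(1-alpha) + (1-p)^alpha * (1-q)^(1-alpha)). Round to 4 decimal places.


Renyi divergence of order alpha between Bernoulli distributions:
D = (1/(alpha-1))*log(p^alpha * q^(1-alpha) + (1-p)^alpha * (1-q)^(1-alpha)).
alpha = 4, p = 0.8, q = 0.7.
p^alpha * q^(1-alpha) = 0.8^4 * 0.7^-3 = 1.194169.
(1-p)^alpha * (1-q)^(1-alpha) = 0.2^4 * 0.3^-3 = 0.059259.
sum = 1.194169 + 0.059259 = 1.253428.
D = (1/3)*log(1.253428) = 0.0753

0.0753


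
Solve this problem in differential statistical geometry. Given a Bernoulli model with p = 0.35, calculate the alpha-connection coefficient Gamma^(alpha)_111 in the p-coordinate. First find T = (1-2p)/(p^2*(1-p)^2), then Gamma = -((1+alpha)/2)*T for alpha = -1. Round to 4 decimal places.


Skewness (Amari-Chentsov) tensor: T = (1-2p)/(p^2*(1-p)^2).
p = 0.35, 1-2p = 0.3, p^2 = 0.1225, (1-p)^2 = 0.4225.
T = 0.3/(0.1225 * 0.4225) = 5.796401.
In the p-coordinate, Gamma^(alpha) = Gamma^(0) - (alpha/2)*T with Gamma^(0) = (1/2)*g'(p) = -T/2,
so Gamma^(alpha) = -((1+alpha)/2)*T.
alpha = -1, -(1+alpha)/2 = 0.0.
Gamma = 0.0 * 5.796401 = 0.0000

0.0000


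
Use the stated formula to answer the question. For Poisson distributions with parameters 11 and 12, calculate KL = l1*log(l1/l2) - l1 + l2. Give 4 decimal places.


KL divergence for Poisson:
KL = l1*log(l1/l2) - l1 + l2.
l1 = 11, l2 = 12.
log(11/12) = -0.087011.
l1*log(l1/l2) = 11 * -0.087011 = -0.957125.
KL = -0.957125 - 11 + 12 = 0.0429

0.0429


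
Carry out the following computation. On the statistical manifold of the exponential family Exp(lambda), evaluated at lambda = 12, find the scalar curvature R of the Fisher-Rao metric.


This family has a single free parameter, so its statistical manifold
is 1-dimensional. The Riemann curvature tensor of any 1-dimensional
Riemannian manifold vanishes identically, so R = 0.

0


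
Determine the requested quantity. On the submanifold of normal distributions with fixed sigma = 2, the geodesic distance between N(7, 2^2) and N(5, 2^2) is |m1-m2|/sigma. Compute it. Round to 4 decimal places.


On the fixed-variance normal subfamily, geodesic distance = |m1-m2|/sigma.
|7 - 5| = 2.
sigma = 2.
d = 2/2 = 1.0000

1.0000


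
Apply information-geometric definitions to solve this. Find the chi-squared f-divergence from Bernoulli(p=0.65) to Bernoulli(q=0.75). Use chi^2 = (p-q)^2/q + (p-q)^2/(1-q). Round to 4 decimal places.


Chi-squared divergence between Bernoulli distributions:
chi^2 = (p-q)^2/q + (p-q)^2/(1-q).
p = 0.65, q = 0.75, p-q = -0.1.
(p-q)^2 = 0.01.
term1 = 0.01/0.75 = 0.013333.
term2 = 0.01/0.25 = 0.04.
chi^2 = 0.013333 + 0.04 = 0.0533

0.0533


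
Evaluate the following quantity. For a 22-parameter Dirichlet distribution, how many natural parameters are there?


Exponential family dimension calculation:
Dirichlet with 22 components has 22 natural parameters.

22


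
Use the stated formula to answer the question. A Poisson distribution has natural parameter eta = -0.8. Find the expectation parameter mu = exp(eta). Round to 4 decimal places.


Expectation parameter for Poisson exponential family:
mu = exp(eta).
eta = -0.8.
mu = exp(-0.8) = 0.4493

0.4493


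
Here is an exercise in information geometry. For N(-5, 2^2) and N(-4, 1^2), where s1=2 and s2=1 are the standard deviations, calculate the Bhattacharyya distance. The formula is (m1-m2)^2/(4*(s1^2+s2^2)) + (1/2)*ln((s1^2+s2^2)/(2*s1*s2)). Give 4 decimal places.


Bhattacharyya distance between two Gaussians:
DB = (m1-m2)^2/(4*(s1^2+s2^2)) + (1/2)*ln((s1^2+s2^2)/(2*s1*s2)).
(m1-m2)^2 = (-1)^2 = 1.
s1^2+s2^2 = 4 + 1 = 5.
term1 = 1/20 = 0.05.
term2 = 0.5*ln(5/4.0) = 0.111572.
DB = 0.05 + 0.111572 = 0.1616

0.1616


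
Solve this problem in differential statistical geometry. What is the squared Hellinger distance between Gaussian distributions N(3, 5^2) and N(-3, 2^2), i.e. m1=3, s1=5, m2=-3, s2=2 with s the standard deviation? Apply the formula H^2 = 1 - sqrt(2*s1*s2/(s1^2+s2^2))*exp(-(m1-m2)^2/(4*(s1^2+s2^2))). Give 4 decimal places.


Squared Hellinger distance for Gaussians:
H^2 = 1 - sqrt(2*s1*s2/(s1^2+s2^2)) * exp(-(m1-m2)^2/(4*(s1^2+s2^2))).
s1^2 = 25, s2^2 = 4, s1^2+s2^2 = 29.
sqrt(2*5*2/(29)) = 0.830455.
(m1-m2)^2 = (6)^2 = 36.
exp(-36/(4*29)) = exp(-0.310345) = 0.733194.
H^2 = 1 - 0.830455*0.733194 = 0.3911

0.3911


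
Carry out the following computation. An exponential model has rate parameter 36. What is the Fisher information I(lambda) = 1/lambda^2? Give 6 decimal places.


Fisher information for exponential: I(lambda) = 1/lambda^2.
lambda = 36, lambda^2 = 1296.
I = 1/1296 = 0.000772

0.000772


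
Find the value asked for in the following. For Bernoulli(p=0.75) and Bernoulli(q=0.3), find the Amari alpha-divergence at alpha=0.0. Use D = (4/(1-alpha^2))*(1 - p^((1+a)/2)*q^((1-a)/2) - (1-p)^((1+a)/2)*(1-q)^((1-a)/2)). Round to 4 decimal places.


Amari alpha-divergence:
D = (4/(1-alpha^2))*(1 - p^((1+a)/2)*q^((1-a)/2) - (1-p)^((1+a)/2)*(1-q)^((1-a)/2)).
alpha = 0.0, p = 0.75, q = 0.3.
e1 = (1+alpha)/2 = 0.5, e2 = (1-alpha)/2 = 0.5.
t1 = p^e1 * q^e2 = 0.75^0.5 * 0.3^0.5 = 0.474342.
t2 = (1-p)^e1 * (1-q)^e2 = 0.25^0.5 * 0.7^0.5 = 0.41833.
4/(1-alpha^2) = 4.0.
D = 4.0*(1 - 0.474342 - 0.41833) = 0.4293

0.4293


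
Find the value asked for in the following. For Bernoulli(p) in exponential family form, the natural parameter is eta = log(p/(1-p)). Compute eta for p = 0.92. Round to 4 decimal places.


Natural parameter for Bernoulli: eta = log(p/(1-p)).
p = 0.92, 1-p = 0.08.
p/(1-p) = 11.5.
eta = log(11.5) = 2.4423

2.4423


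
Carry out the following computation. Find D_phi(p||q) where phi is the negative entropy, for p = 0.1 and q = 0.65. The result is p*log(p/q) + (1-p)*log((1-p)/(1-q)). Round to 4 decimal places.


Bregman divergence with negative entropy generator:
D = p*log(p/q) + (1-p)*log((1-p)/(1-q)).
p = 0.1, q = 0.65.
p*log(p/q) = 0.1*log(0.1/0.65) = -0.18718.
(1-p)*log((1-p)/(1-q)) = 0.9*log(0.9/0.35) = 0.850015.
D = -0.18718 + 0.850015 = 0.6628

0.6628


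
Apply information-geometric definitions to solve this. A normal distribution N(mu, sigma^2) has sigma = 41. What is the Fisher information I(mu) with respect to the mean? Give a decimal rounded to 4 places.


The Fisher information for the mean of a normal distribution is I(mu) = 1/sigma^2.
sigma = 41, so sigma^2 = 1681.
I(mu) = 1/1681 = 0.0006

0.0006


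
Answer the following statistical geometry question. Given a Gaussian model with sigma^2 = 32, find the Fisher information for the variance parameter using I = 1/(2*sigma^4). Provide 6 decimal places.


Fisher information for variance: I(sigma^2) = 1/(2*sigma^4).
sigma^2 = 32, so sigma^4 = 1024.
I = 1/(2*1024) = 1/2048 = 0.000488

0.000488


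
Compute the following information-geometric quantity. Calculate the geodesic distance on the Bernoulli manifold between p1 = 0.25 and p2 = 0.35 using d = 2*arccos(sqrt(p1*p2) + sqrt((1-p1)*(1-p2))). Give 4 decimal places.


Geodesic distance on Bernoulli manifold:
d(p1,p2) = 2*arccos(sqrt(p1*p2) + sqrt((1-p1)*(1-p2))).
sqrt(p1*p2) = sqrt(0.25*0.35) = 0.295804.
sqrt((1-p1)*(1-p2)) = sqrt(0.75*0.65) = 0.698212.
arg = 0.295804 + 0.698212 = 0.994016.
d = 2*arccos(0.994016) = 0.2189

0.2189


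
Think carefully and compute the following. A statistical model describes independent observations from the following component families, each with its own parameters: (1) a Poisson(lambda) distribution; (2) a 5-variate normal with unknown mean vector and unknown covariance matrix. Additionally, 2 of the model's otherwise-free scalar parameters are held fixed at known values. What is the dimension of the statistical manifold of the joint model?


The dimension of a statistical manifold equals the number of free
(independent) real parameters of the model. For a product of independent
blocks the parameter counts add.
- Poisson (lambda): 1.
- 5-variate normal: 5 (mean) + 5*6/2 = 15 (symmetric covariance) = 20.
Total = 1 + 20 = 21.
2 parameter(s) fixed at known values: 21 - 2 = 19.
Dimension = 19

19


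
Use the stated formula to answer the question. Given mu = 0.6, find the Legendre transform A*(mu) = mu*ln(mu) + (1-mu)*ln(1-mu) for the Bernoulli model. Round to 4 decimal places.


Legendre transform for Bernoulli:
A*(mu) = mu*log(mu) + (1-mu)*log(1-mu).
mu = 0.6, 1-mu = 0.4.
mu*log(mu) = 0.6*log(0.6) = -0.306495.
(1-mu)*log(1-mu) = 0.4*log(0.4) = -0.366516.
A* = -0.306495 + -0.366516 = -0.6730

-0.6730


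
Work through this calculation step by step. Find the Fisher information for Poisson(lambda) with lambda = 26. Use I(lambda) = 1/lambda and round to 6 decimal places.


Fisher information for Poisson: I(lambda) = 1/lambda.
lambda = 26.
I(lambda) = 1/26 = 0.038462

0.038462


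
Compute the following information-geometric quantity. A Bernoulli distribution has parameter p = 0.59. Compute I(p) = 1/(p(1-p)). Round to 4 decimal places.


For Bernoulli(p), Fisher information is I(p) = 1/(p*(1-p)).
p = 0.59, 1-p = 0.41.
p*(1-p) = 0.2419.
I(p) = 1/0.2419 = 4.1339

4.1339


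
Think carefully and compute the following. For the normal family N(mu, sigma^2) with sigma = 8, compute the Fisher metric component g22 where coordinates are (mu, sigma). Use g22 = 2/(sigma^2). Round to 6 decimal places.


For the 2-parameter normal family, the Fisher metric has:
  g11 = 1/sigma^2, g22 = 2/sigma^2.
sigma = 8, sigma^2 = 64.
g22 = 0.031250

0.031250


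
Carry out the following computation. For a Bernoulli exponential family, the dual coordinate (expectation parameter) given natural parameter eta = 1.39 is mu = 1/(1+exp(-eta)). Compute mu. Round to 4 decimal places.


Dual coordinate (expectation parameter) for Bernoulli:
mu = 1/(1+exp(-eta)).
eta = 1.39.
exp(-eta) = exp(-1.39) = 0.249075.
mu = 1/(1+0.249075) = 0.8006

0.8006


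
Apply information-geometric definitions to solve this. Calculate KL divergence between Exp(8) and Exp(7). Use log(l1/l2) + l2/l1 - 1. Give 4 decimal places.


KL divergence for exponential family:
KL = log(l1/l2) + l2/l1 - 1.
log(8/7) = 0.133531.
7/8 = 0.875.
KL = 0.133531 + 0.875 - 1 = 0.0085

0.0085


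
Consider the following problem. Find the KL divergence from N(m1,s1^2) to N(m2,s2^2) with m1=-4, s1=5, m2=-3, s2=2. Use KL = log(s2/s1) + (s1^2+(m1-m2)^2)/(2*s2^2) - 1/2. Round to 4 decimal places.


KL divergence between normal distributions:
KL = log(s2/s1) + (s1^2 + (m1-m2)^2)/(2*s2^2) - 1/2.
log(2/5) = -0.916291.
(5^2 + (-4--3)^2)/(2*2^2) = (25 + 1)/8 = 3.25.
KL = -0.916291 + 3.25 - 0.5 = 1.8337

1.8337


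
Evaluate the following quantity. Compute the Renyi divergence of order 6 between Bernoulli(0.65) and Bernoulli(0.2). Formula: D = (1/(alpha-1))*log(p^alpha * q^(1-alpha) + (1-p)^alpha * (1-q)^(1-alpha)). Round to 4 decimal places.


Renyi divergence of order alpha between Bernoulli distributions:
D = (1/(alpha-1))*log(p^alpha * q^(1-alpha) + (1-p)^alpha * (1-q)^(1-alpha)).
alpha = 6, p = 0.65, q = 0.2.
p^alpha * q^(1-alpha) = 0.65^6 * 0.2^-5 = 235.684033.
(1-p)^alpha * (1-q)^(1-alpha) = 0.35^6 * 0.8^-5 = 0.00561.
sum = 235.684033 + 0.00561 = 235.689643.
D = (1/5)*log(235.689643) = 1.0925

1.0925


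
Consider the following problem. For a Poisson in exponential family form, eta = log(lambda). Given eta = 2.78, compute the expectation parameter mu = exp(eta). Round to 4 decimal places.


Expectation parameter for Poisson exponential family:
mu = exp(eta).
eta = 2.78.
mu = exp(2.78) = 16.1190

16.1190


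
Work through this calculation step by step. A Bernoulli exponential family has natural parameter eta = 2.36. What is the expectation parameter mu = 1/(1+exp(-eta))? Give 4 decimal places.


Dual coordinate (expectation parameter) for Bernoulli:
mu = 1/(1+exp(-eta)).
eta = 2.36.
exp(-eta) = exp(-2.36) = 0.09442.
mu = 1/(1+0.09442) = 0.9137

0.9137


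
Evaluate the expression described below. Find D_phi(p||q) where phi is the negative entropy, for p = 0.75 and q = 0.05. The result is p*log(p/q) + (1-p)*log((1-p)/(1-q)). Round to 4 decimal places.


Bregman divergence with negative entropy generator:
D = p*log(p/q) + (1-p)*log((1-p)/(1-q)).
p = 0.75, q = 0.05.
p*log(p/q) = 0.75*log(0.75/0.05) = 2.031038.
(1-p)*log((1-p)/(1-q)) = 0.25*log(0.25/0.95) = -0.33375.
D = 2.031038 + -0.33375 = 1.6973

1.6973


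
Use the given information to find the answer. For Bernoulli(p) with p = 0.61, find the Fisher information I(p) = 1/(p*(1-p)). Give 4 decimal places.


For Bernoulli(p), Fisher information is I(p) = 1/(p*(1-p)).
p = 0.61, 1-p = 0.39.
p*(1-p) = 0.2379.
I(p) = 1/0.2379 = 4.2034

4.2034


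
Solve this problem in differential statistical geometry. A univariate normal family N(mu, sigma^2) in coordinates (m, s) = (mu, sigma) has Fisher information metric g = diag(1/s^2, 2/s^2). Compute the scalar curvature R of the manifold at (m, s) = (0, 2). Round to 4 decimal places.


The metric has the form g = (A dm^2 + B ds^2)/s^2 with A = 1, B = 2.
Substitute u = sqrt(A/B)*m: g = B*(du^2 + ds^2)/s^2, i.e. B times the
Poincare upper half-plane metric, which has constant Gaussian curvature -1.
Scaling a 2D metric by a constant c divides the Gaussian curvature by c,
so K = -1/B = -1/(2) = -0.5000 everywhere (the point (m, s) = (0, 2) is irrelevant:
the curvature is constant).
Scalar curvature in dimension 2: R = 2K = -2/(2) = -1.0000.

-1.0000


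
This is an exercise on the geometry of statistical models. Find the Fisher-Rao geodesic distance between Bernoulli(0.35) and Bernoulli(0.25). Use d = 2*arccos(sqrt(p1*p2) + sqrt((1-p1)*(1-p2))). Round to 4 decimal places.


Geodesic distance on Bernoulli manifold:
d(p1,p2) = 2*arccos(sqrt(p1*p2) + sqrt((1-p1)*(1-p2))).
sqrt(p1*p2) = sqrt(0.35*0.25) = 0.295804.
sqrt((1-p1)*(1-p2)) = sqrt(0.65*0.75) = 0.698212.
arg = 0.295804 + 0.698212 = 0.994016.
d = 2*arccos(0.994016) = 0.2189

0.2189


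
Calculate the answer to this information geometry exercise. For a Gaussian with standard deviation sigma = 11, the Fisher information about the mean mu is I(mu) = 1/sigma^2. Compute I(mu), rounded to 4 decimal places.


The Fisher information for the mean of a normal distribution is I(mu) = 1/sigma^2.
sigma = 11, so sigma^2 = 121.
I(mu) = 1/121 = 0.0083

0.0083


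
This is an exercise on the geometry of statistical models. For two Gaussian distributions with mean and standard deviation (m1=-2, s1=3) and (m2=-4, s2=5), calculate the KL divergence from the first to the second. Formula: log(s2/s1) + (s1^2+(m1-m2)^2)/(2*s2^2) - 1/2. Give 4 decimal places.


KL divergence between normal distributions:
KL = log(s2/s1) + (s1^2 + (m1-m2)^2)/(2*s2^2) - 1/2.
log(5/3) = 0.510826.
(3^2 + (-2--4)^2)/(2*5^2) = (9 + 4)/50 = 0.26.
KL = 0.510826 + 0.26 - 0.5 = 0.2708

0.2708


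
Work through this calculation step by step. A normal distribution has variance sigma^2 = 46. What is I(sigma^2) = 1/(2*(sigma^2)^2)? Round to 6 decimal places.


Fisher information for variance: I(sigma^2) = 1/(2*sigma^4).
sigma^2 = 46, so sigma^4 = 2116.
I = 1/(2*2116) = 1/4232 = 0.000236

0.000236


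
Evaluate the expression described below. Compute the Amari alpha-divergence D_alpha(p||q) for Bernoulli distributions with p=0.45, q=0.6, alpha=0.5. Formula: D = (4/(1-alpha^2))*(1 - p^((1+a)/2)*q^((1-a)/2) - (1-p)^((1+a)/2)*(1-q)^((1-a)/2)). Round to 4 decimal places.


Amari alpha-divergence:
D = (4/(1-alpha^2))*(1 - p^((1+a)/2)*q^((1-a)/2) - (1-p)^((1+a)/2)*(1-q)^((1-a)/2)).
alpha = 0.5, p = 0.45, q = 0.6.
e1 = (1+alpha)/2 = 0.75, e2 = (1-alpha)/2 = 0.25.
t1 = p^e1 * q^e2 = 0.45^0.75 * 0.6^0.25 = 0.483556.
t2 = (1-p)^e1 * (1-q)^e2 = 0.55^0.75 * 0.4^0.25 = 0.50791.
4/(1-alpha^2) = 5.333333.
D = 5.333333*(1 - 0.483556 - 0.50791) = 0.0455

0.0455
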